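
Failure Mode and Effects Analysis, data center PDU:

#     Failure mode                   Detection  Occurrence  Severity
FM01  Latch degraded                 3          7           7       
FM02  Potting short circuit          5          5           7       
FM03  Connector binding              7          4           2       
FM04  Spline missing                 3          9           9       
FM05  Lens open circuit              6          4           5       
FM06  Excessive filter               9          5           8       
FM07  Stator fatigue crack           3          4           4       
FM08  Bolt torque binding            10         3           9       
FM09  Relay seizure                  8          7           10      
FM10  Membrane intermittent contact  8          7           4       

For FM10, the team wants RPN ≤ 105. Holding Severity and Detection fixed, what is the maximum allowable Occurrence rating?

FM10: S=4, O=7, D=8 → current RPN = 224.
Fixed product = 32. Need 32 × O ≤ 105, so O ≤ 105/32 = 3.28.
Maximum integer Occurrence rating = 3 (gives RPN 96; O=4 would give 128 > 105).

3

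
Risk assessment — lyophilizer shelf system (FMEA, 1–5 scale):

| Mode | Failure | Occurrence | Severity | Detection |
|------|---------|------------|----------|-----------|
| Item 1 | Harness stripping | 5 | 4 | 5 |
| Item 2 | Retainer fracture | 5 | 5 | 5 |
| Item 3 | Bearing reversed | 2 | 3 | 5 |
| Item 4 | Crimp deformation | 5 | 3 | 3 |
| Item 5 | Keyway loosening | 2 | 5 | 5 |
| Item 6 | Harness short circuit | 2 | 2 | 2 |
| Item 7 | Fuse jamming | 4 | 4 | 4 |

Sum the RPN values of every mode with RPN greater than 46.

RPN = Severity × Occurrence × Detection:
  Item 1: 4 × 5 × 5 = 100
  Item 2: 5 × 5 × 5 = 125
  Item 3: 3 × 2 × 5 = 30
  Item 4: 3 × 5 × 3 = 45
  Item 5: 5 × 2 × 5 = 50
  Item 6: 2 × 2 × 2 = 8
  Item 7: 4 × 4 × 4 = 64
RPN > 46: Item 1 (100), Item 2 (125), Item 5 (50), Item 7 (64).
Sum: 100 + 125 + 50 + 64 = 339.

339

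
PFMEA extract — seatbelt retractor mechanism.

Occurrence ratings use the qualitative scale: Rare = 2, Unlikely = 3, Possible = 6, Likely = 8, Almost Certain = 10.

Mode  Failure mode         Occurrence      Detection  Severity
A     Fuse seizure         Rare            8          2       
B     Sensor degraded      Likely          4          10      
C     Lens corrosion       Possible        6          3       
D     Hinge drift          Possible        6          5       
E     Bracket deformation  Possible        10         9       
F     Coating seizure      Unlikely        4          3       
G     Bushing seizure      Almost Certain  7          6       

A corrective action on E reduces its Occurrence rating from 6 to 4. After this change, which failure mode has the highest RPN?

RPN = Severity × Occurrence × Detection:
  A: 2 × 2 × 8 = 32
  B: 10 × 8 × 4 = 320
  C: 3 × 6 × 6 = 108
  D: 5 × 6 × 6 = 180
  E: 9 × 6 × 10 = 540
  F: 3 × 3 × 4 = 36
  G: 6 × 10 × 7 = 420
After action: E → 9 × 4 × 10 = 360.
Revised RPNs: G=420, E=360, B=320, D=180, C=108, F=36, A=32.
Highest is now G (420).

G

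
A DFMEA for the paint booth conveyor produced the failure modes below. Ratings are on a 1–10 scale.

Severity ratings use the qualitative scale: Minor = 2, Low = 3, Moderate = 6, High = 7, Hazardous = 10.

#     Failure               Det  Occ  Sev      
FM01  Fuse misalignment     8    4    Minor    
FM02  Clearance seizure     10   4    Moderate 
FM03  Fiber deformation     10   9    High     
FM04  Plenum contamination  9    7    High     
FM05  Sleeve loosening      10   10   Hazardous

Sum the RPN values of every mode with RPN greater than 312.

2071

RPN = Severity × Occurrence × Detection:
  FM01: 2 × 4 × 8 = 64
  FM02: 6 × 4 × 10 = 240
  FM03: 7 × 9 × 10 = 630
  FM04: 7 × 7 × 9 = 441
  FM05: 10 × 10 × 10 = 1000
RPN > 312: FM03 (630), FM04 (441), FM05 (1000).
Sum: 630 + 441 + 1000 = 2071.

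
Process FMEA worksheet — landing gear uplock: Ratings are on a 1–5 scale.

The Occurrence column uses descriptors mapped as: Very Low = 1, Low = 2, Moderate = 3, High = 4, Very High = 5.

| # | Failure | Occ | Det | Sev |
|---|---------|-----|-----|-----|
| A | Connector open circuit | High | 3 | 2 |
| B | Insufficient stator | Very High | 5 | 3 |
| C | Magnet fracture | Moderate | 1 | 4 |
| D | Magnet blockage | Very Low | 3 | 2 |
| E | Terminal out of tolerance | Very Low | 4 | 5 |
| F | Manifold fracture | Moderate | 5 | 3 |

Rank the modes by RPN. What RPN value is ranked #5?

RPN = Severity × Occurrence × Detection:
  A: 2 × 4 × 3 = 24
  B: 3 × 5 × 5 = 75
  C: 4 × 3 × 1 = 12
  D: 2 × 1 × 3 = 6
  E: 5 × 1 × 4 = 20
  F: 3 × 3 × 5 = 45
Sorted descending: 75, 45, 24, 20, 12, 6.
The fifth-highest RPN is 12 (C).

12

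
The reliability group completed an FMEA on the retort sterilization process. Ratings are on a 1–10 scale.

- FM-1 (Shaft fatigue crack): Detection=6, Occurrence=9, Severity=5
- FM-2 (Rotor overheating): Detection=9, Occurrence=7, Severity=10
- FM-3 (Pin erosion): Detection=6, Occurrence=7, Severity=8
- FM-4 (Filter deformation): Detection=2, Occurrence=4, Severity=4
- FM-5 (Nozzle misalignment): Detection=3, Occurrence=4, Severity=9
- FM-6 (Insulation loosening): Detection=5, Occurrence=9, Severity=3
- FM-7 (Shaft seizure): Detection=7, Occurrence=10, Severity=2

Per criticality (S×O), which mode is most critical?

Criticality = Severity × Occurrence:
  FM-1: 5 × 9 = 45
  FM-2: 10 × 7 = 70
  FM-3: 8 × 7 = 56
  FM-4: 4 × 4 = 16
  FM-5: 9 × 4 = 36
  FM-6: 3 × 9 = 27
  FM-7: 2 × 10 = 20
Highest criticality is 70 → FM-2.

FM-2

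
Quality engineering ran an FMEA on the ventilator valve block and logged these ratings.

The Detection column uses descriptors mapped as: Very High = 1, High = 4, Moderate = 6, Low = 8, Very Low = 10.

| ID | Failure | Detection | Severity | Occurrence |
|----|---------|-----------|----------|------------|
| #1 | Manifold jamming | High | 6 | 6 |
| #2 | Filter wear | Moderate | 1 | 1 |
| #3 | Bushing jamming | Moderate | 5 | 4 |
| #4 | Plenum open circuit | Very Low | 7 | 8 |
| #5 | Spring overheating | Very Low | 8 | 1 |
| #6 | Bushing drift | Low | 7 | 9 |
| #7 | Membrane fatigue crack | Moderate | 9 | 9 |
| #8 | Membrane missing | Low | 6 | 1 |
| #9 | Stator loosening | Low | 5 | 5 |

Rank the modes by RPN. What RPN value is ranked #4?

200

RPN = Severity × Occurrence × Detection:
  #1: 6 × 6 × 4 = 144
  #2: 1 × 1 × 6 = 6
  #3: 5 × 4 × 6 = 120
  #4: 7 × 8 × 10 = 560
  #5: 8 × 1 × 10 = 80
  #6: 7 × 9 × 8 = 504
  #7: 9 × 9 × 6 = 486
  #8: 6 × 1 × 8 = 48
  #9: 5 × 5 × 8 = 200
Sorted descending: 560, 504, 486, 200, 144, 120, 80, 48, 6.
The fourth-highest RPN is 200 (#9).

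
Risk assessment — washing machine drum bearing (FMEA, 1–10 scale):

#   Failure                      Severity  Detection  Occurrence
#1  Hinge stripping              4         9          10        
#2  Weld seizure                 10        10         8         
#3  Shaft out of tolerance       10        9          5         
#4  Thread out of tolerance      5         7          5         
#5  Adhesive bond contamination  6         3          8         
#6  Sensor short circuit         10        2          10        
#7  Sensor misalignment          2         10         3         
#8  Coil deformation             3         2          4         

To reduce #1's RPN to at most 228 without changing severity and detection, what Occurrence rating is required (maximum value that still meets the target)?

6

#1: S=4, O=10, D=9 → current RPN = 360.
Fixed product = 36. Need 36 × O ≤ 228, so O ≤ 228/36 = 6.33.
Maximum integer Occurrence rating = 6 (gives RPN 216; O=7 would give 252 > 228).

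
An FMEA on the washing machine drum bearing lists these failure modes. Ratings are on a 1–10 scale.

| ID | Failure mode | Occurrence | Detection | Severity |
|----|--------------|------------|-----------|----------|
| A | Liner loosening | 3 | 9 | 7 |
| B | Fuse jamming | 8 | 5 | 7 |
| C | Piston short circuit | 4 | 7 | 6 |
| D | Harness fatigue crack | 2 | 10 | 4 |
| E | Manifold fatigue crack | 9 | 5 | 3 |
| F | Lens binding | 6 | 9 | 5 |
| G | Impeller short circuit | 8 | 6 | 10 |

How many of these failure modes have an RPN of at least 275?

2

RPN = Severity × Occurrence × Detection:
  A: 7 × 3 × 9 = 189
  B: 7 × 8 × 5 = 280
  C: 6 × 4 × 7 = 168
  D: 4 × 2 × 10 = 80
  E: 3 × 9 × 5 = 135
  F: 5 × 6 × 9 = 270
  G: 10 × 8 × 6 = 480
Modes with RPN ≥ 275: B (280), G (480) → 2.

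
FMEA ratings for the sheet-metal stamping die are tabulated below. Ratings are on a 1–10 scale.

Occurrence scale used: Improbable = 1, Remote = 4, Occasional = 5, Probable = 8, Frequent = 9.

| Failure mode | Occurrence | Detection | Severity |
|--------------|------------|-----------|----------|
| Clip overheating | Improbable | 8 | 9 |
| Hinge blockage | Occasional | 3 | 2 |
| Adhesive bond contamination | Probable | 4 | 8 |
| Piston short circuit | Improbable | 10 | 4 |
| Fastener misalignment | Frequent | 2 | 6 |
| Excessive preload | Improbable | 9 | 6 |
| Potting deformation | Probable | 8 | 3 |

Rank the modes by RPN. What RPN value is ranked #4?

72

RPN = Severity × Occurrence × Detection:
  Clip overheating: 9 × 1 × 8 = 72
  Hinge blockage: 2 × 5 × 3 = 30
  Adhesive bond contamination: 8 × 8 × 4 = 256
  Piston short circuit: 4 × 1 × 10 = 40
  Fastener misalignment: 6 × 9 × 2 = 108
  Excessive preload: 6 × 1 × 9 = 54
  Potting deformation: 3 × 8 × 8 = 192
Sorted descending: 256, 192, 108, 72, 54, 40, 30.
The fourth-highest RPN is 72 (Clip overheating).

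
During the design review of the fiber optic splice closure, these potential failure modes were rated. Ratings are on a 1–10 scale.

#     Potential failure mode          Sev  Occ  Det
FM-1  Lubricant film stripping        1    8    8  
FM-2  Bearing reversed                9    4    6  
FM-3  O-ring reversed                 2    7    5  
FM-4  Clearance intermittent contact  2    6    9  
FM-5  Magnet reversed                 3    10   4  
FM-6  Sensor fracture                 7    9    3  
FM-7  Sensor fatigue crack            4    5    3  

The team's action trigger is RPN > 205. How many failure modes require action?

RPN = Severity × Occurrence × Detection:
  FM-1: 1 × 8 × 8 = 64
  FM-2: 9 × 4 × 6 = 216
  FM-3: 2 × 7 × 5 = 70
  FM-4: 2 × 6 × 9 = 108
  FM-5: 3 × 10 × 4 = 120
  FM-6: 7 × 9 × 3 = 189
  FM-7: 4 × 5 × 3 = 60
Modes with RPN > 205: FM-2 (216) → 1.

1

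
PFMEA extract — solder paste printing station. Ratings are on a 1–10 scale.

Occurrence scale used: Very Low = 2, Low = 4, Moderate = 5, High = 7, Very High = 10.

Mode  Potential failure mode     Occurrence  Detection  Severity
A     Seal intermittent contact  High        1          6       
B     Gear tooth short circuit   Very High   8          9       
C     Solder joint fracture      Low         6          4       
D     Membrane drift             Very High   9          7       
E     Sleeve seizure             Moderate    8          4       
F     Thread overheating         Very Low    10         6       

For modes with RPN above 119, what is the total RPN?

RPN = Severity × Occurrence × Detection:
  A: 6 × 7 × 1 = 42
  B: 9 × 10 × 8 = 720
  C: 4 × 4 × 6 = 96
  D: 7 × 10 × 9 = 630
  E: 4 × 5 × 8 = 160
  F: 6 × 2 × 10 = 120
RPN > 119: B (720), D (630), E (160), F (120).
Sum: 720 + 630 + 160 + 120 = 1630.

1630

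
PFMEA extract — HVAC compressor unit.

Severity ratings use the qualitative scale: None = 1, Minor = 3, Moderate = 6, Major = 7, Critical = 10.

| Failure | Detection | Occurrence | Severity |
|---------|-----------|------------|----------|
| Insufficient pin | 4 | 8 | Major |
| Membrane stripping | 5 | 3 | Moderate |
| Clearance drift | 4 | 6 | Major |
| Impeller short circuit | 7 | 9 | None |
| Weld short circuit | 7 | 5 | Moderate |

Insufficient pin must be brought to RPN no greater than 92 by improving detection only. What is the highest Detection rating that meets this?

1

Insufficient pin: S=7, O=8, D=4 → current RPN = 224.
Fixed product = 56. Need 56 × D ≤ 92, so D ≤ 92/56 = 1.64.
Maximum integer Detection rating = 1 (gives RPN 56; D=2 would give 112 > 92).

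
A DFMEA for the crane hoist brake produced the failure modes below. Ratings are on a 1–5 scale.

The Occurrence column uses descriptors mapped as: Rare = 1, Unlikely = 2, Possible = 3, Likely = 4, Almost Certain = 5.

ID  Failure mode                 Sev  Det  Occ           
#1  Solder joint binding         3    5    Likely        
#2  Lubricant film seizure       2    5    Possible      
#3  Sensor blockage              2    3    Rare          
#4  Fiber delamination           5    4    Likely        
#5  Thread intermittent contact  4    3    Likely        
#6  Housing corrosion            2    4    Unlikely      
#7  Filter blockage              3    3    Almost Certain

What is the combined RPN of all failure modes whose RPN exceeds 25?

263

RPN = Severity × Occurrence × Detection:
  #1: 3 × 4 × 5 = 60
  #2: 2 × 3 × 5 = 30
  #3: 2 × 1 × 3 = 6
  #4: 5 × 4 × 4 = 80
  #5: 4 × 4 × 3 = 48
  #6: 2 × 2 × 4 = 16
  #7: 3 × 5 × 3 = 45
RPN > 25: #1 (60), #2 (30), #4 (80), #5 (48), #7 (45).
Sum: 60 + 30 + 80 + 48 + 45 = 263.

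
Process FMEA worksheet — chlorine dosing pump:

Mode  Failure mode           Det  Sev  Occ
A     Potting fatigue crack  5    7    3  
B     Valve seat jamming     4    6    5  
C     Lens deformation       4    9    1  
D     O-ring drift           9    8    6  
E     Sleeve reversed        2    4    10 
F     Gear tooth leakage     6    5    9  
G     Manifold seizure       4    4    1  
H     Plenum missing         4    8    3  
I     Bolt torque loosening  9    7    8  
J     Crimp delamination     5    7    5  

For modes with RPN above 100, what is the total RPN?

RPN = Severity × Occurrence × Detection:
  A: 7 × 3 × 5 = 105
  B: 6 × 5 × 4 = 120
  C: 9 × 1 × 4 = 36
  D: 8 × 6 × 9 = 432
  E: 4 × 10 × 2 = 80
  F: 5 × 9 × 6 = 270
  G: 4 × 1 × 4 = 16
  H: 8 × 3 × 4 = 96
  I: 7 × 8 × 9 = 504
  J: 7 × 5 × 5 = 175
RPN > 100: A (105), B (120), D (432), F (270), I (504), J (175).
Sum: 105 + 120 + 432 + 270 + 504 + 175 = 1606.

1606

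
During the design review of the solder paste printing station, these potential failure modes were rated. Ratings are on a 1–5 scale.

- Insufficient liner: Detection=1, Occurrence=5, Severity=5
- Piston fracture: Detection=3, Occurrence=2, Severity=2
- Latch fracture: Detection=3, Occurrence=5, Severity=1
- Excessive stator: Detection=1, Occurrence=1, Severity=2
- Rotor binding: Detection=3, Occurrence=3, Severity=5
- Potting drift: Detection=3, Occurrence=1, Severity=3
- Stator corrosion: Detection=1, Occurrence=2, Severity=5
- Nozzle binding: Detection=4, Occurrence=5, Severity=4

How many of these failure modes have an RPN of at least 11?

RPN = Severity × Occurrence × Detection:
  Insufficient liner: 5 × 5 × 1 = 25
  Piston fracture: 2 × 2 × 3 = 12
  Latch fracture: 1 × 5 × 3 = 15
  Excessive stator: 2 × 1 × 1 = 2
  Rotor binding: 5 × 3 × 3 = 45
  Potting drift: 3 × 1 × 3 = 9
  Stator corrosion: 5 × 2 × 1 = 10
  Nozzle binding: 4 × 5 × 4 = 80
Modes with RPN ≥ 11: Insufficient liner (25), Piston fracture (12), Latch fracture (15), Rotor binding (45), Nozzle binding (80) → 5.

5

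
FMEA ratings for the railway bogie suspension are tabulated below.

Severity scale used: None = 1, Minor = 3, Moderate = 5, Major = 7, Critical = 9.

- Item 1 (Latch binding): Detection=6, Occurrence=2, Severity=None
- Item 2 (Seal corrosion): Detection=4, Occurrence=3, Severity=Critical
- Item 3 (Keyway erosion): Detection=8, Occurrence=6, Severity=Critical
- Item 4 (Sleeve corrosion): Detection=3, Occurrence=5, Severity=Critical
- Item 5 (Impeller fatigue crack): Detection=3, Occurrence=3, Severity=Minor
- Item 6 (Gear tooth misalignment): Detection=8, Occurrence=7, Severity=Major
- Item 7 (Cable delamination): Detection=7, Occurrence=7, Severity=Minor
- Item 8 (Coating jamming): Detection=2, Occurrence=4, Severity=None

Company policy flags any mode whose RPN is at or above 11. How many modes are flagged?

RPN = Severity × Occurrence × Detection:
  Item 1: 1 × 2 × 6 = 12
  Item 2: 9 × 3 × 4 = 108
  Item 3: 9 × 6 × 8 = 432
  Item 4: 9 × 5 × 3 = 135
  Item 5: 3 × 3 × 3 = 27
  Item 6: 7 × 7 × 8 = 392
  Item 7: 3 × 7 × 7 = 147
  Item 8: 1 × 4 × 2 = 8
Modes with RPN ≥ 11: Item 1 (12), Item 2 (108), Item 3 (432), Item 4 (135), Item 5 (27), Item 6 (392), Item 7 (147) → 7.

7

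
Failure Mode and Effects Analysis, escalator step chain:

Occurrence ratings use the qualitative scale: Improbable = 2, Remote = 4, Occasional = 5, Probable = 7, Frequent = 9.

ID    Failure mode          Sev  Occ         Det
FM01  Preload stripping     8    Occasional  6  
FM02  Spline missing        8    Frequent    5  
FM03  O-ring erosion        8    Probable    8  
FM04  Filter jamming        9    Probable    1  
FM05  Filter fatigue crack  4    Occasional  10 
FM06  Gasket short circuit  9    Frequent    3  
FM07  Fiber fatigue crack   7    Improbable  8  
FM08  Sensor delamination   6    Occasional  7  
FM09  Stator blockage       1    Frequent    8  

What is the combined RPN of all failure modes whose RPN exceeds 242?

1051

RPN = Severity × Occurrence × Detection:
  FM01: 8 × 5 × 6 = 240
  FM02: 8 × 9 × 5 = 360
  FM03: 8 × 7 × 8 = 448
  FM04: 9 × 7 × 1 = 63
  FM05: 4 × 5 × 10 = 200
  FM06: 9 × 9 × 3 = 243
  FM07: 7 × 2 × 8 = 112
  FM08: 6 × 5 × 7 = 210
  FM09: 1 × 9 × 8 = 72
RPN > 242: FM02 (360), FM03 (448), FM06 (243).
Sum: 360 + 448 + 243 = 1051.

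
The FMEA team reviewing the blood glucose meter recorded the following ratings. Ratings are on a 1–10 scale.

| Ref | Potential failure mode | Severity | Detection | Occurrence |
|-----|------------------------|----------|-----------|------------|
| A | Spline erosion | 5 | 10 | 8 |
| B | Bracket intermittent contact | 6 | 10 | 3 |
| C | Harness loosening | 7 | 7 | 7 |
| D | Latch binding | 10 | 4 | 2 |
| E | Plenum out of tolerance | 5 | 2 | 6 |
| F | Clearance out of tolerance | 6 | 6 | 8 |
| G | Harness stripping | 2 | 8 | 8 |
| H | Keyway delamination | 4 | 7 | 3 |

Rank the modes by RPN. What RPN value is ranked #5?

RPN = Severity × Occurrence × Detection:
  A: 5 × 8 × 10 = 400
  B: 6 × 3 × 10 = 180
  C: 7 × 7 × 7 = 343
  D: 10 × 2 × 4 = 80
  E: 5 × 6 × 2 = 60
  F: 6 × 8 × 6 = 288
  G: 2 × 8 × 8 = 128
  H: 4 × 3 × 7 = 84
Sorted descending: 400, 343, 288, 180, 128, 84, 80, 60.
The fifth-highest RPN is 128 (G).

128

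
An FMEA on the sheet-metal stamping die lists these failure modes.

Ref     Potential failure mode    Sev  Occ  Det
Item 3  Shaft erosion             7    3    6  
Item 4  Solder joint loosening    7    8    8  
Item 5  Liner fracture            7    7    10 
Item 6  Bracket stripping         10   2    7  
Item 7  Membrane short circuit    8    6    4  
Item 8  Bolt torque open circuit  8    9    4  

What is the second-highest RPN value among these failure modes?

RPN = Severity × Occurrence × Detection:
  Item 3: 7 × 3 × 6 = 126
  Item 4: 7 × 8 × 8 = 448
  Item 5: 7 × 7 × 10 = 490
  Item 6: 10 × 2 × 7 = 140
  Item 7: 8 × 6 × 4 = 192
  Item 8: 8 × 9 × 4 = 288
Sorted descending: 490, 448, 288, 192, 140, 126.
The second-highest RPN is 448 (Item 4).

448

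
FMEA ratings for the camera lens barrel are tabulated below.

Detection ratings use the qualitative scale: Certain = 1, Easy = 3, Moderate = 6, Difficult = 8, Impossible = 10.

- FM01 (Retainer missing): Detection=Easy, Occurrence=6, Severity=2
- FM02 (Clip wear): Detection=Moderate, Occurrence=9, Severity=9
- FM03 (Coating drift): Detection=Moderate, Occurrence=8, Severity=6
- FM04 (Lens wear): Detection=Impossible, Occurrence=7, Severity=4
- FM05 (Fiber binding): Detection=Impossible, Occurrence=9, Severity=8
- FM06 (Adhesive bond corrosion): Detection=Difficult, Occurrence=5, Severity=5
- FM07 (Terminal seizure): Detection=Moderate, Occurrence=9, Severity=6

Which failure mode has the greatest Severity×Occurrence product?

FM02

Criticality = Severity × Occurrence:
  FM01: 2 × 6 = 12
  FM02: 9 × 9 = 81
  FM03: 6 × 8 = 48
  FM04: 4 × 7 = 28
  FM05: 8 × 9 = 72
  FM06: 5 × 5 = 25
  FM07: 6 × 9 = 54
Highest criticality is 81 → FM02.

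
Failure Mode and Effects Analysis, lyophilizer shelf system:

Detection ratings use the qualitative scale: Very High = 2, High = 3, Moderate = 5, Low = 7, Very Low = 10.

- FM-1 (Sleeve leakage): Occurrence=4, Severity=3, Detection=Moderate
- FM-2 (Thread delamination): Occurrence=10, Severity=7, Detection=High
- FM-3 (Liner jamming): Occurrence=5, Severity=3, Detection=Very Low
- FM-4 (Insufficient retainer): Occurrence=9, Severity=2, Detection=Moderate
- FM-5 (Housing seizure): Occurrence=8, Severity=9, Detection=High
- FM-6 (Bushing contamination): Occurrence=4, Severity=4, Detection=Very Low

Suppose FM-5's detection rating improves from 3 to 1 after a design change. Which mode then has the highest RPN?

FM-2

RPN = Severity × Occurrence × Detection:
  FM-1: 3 × 4 × 5 = 60
  FM-2: 7 × 10 × 3 = 210
  FM-3: 3 × 5 × 10 = 150
  FM-4: 2 × 9 × 5 = 90
  FM-5: 9 × 8 × 3 = 216
  FM-6: 4 × 4 × 10 = 160
After action: FM-5 → 9 × 8 × 1 = 72.
Revised RPNs: FM-2=210, FM-6=160, FM-3=150, FM-4=90, FM-5=72, FM-1=60.
Highest is now FM-2 (210).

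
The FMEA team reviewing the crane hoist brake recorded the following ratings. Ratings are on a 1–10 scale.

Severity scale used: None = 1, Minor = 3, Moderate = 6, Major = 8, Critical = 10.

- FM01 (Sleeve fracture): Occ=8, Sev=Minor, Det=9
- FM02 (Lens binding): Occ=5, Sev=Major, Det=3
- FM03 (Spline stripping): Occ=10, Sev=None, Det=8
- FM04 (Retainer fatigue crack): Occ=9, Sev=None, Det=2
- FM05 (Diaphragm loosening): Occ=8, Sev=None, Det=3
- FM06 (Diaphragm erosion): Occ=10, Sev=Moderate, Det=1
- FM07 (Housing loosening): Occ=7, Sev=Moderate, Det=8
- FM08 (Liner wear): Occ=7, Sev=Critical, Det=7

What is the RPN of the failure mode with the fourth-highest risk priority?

RPN = Severity × Occurrence × Detection:
  FM01: 3 × 8 × 9 = 216
  FM02: 8 × 5 × 3 = 120
  FM03: 1 × 10 × 8 = 80
  FM04: 1 × 9 × 2 = 18
  FM05: 1 × 8 × 3 = 24
  FM06: 6 × 10 × 1 = 60
  FM07: 6 × 7 × 8 = 336
  FM08: 10 × 7 × 7 = 490
Sorted descending: 490, 336, 216, 120, 80, 60, 24, 18.
The fourth-highest RPN is 120 (FM02).

120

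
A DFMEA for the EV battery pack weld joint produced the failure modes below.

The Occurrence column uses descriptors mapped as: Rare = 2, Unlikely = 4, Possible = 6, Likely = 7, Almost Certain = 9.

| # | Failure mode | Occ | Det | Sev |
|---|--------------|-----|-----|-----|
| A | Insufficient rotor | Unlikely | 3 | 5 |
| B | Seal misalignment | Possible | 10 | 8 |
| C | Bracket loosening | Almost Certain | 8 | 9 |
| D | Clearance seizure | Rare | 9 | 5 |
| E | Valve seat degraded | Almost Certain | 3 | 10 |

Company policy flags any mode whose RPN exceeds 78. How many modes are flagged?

RPN = Severity × Occurrence × Detection:
  A: 5 × 4 × 3 = 60
  B: 8 × 6 × 10 = 480
  C: 9 × 9 × 8 = 648
  D: 5 × 2 × 9 = 90
  E: 10 × 9 × 3 = 270
Modes with RPN > 78: B (480), C (648), D (90), E (270) → 4.

4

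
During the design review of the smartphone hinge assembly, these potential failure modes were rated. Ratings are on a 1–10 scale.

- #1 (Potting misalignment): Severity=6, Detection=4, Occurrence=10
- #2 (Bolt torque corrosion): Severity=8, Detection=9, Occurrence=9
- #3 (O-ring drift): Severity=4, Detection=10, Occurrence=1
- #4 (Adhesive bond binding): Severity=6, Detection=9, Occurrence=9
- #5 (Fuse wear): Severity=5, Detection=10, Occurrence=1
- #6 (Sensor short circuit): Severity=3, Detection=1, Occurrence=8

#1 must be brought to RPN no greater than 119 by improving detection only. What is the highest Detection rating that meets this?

1

#1: S=6, O=10, D=4 → current RPN = 240.
Fixed product = 60. Need 60 × D ≤ 119, so D ≤ 119/60 = 1.98.
Maximum integer Detection rating = 1 (gives RPN 60; D=2 would give 120 > 119).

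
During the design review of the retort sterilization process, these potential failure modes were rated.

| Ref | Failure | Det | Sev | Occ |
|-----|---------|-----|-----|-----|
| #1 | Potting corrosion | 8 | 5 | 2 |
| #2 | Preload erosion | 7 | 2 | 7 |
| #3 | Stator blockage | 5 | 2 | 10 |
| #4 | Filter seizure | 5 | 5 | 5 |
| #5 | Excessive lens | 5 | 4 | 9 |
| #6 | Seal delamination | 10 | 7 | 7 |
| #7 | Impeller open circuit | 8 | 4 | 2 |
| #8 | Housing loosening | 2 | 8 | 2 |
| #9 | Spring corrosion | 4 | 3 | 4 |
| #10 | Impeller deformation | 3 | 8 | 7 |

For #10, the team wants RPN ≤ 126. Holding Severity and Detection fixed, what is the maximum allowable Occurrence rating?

5

#10: S=8, O=7, D=3 → current RPN = 168.
Fixed product = 24. Need 24 × O ≤ 126, so O ≤ 126/24 = 5.25.
Maximum integer Occurrence rating = 5 (gives RPN 120; O=6 would give 144 > 126).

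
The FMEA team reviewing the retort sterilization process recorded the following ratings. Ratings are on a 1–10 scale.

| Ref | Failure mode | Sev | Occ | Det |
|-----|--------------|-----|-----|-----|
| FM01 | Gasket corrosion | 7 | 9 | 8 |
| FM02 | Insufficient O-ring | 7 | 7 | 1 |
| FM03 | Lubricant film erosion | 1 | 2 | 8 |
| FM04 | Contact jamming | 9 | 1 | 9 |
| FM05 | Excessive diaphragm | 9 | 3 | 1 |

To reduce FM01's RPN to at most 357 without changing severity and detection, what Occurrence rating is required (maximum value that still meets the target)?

FM01: S=7, O=9, D=8 → current RPN = 504.
Fixed product = 56. Need 56 × O ≤ 357, so O ≤ 357/56 = 6.38.
Maximum integer Occurrence rating = 6 (gives RPN 336; O=7 would give 392 > 357).

6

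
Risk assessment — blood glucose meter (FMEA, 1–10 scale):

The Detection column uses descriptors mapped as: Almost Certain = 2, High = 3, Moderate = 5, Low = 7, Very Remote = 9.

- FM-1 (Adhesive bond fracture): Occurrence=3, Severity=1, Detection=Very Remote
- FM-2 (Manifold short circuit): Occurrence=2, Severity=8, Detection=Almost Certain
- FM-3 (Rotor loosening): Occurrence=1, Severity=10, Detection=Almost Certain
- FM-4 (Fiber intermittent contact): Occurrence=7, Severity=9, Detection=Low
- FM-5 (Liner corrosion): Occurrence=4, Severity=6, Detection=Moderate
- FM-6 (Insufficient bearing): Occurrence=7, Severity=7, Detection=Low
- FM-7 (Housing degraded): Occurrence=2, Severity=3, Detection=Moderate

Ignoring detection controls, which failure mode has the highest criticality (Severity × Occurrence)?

FM-4

Criticality = Severity × Occurrence:
  FM-1: 1 × 3 = 3
  FM-2: 8 × 2 = 16
  FM-3: 10 × 1 = 10
  FM-4: 9 × 7 = 63
  FM-5: 6 × 4 = 24
  FM-6: 7 × 7 = 49
  FM-7: 3 × 2 = 6
Highest criticality is 63 → FM-4.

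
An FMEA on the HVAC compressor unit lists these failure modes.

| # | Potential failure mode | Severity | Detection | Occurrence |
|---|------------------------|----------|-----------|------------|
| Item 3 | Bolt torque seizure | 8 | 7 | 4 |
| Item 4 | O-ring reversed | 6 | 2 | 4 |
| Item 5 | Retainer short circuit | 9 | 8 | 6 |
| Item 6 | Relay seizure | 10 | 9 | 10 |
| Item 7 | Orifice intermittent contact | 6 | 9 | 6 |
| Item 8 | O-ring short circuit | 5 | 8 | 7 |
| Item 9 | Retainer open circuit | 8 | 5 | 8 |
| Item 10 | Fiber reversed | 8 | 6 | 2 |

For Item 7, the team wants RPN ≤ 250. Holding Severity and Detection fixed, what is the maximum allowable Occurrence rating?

4

Item 7: S=6, O=6, D=9 → current RPN = 324.
Fixed product = 54. Need 54 × O ≤ 250, so O ≤ 250/54 = 4.63.
Maximum integer Occurrence rating = 4 (gives RPN 216; O=5 would give 270 > 250).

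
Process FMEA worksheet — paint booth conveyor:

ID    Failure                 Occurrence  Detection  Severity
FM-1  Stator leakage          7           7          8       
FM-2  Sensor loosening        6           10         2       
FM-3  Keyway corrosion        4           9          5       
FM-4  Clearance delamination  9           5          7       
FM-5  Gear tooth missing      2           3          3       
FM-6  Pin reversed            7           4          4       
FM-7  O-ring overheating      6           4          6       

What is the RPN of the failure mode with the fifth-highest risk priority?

RPN = Severity × Occurrence × Detection:
  FM-1: 8 × 7 × 7 = 392
  FM-2: 2 × 6 × 10 = 120
  FM-3: 5 × 4 × 9 = 180
  FM-4: 7 × 9 × 5 = 315
  FM-5: 3 × 2 × 3 = 18
  FM-6: 4 × 7 × 4 = 112
  FM-7: 6 × 6 × 4 = 144
Sorted descending: 392, 315, 180, 144, 120, 112, 18.
The fifth-highest RPN is 120 (FM-2).

120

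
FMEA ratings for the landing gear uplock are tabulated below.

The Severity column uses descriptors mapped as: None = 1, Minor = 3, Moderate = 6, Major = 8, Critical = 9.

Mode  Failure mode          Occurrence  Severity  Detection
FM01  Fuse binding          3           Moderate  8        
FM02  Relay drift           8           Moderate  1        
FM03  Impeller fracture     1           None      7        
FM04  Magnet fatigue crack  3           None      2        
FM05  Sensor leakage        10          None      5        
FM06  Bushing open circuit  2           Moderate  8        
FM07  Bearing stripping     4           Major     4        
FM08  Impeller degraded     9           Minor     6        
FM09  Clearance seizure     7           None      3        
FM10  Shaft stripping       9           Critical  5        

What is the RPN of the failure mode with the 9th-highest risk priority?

RPN = Severity × Occurrence × Detection:
  FM01: 6 × 3 × 8 = 144
  FM02: 6 × 8 × 1 = 48
  FM03: 1 × 1 × 7 = 7
  FM04: 1 × 3 × 2 = 6
  FM05: 1 × 10 × 5 = 50
  FM06: 6 × 2 × 8 = 96
  FM07: 8 × 4 × 4 = 128
  FM08: 3 × 9 × 6 = 162
  FM09: 1 × 7 × 3 = 21
  FM10: 9 × 9 × 5 = 405
Sorted descending: 405, 162, 144, 128, 96, 50, 48, 21, 7, 6.
The 9th-highest RPN is 7 (FM03).

7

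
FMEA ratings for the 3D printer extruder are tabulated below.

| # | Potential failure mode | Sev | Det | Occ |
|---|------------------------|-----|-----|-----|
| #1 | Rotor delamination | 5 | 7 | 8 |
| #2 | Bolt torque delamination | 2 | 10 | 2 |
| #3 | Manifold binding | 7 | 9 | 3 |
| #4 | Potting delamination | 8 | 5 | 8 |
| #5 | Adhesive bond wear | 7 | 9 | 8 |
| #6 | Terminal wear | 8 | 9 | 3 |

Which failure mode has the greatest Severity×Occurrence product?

Criticality = Severity × Occurrence:
  #1: 5 × 8 = 40
  #2: 2 × 2 = 4
  #3: 7 × 3 = 21
  #4: 8 × 8 = 64
  #5: 7 × 8 = 56
  #6: 8 × 3 = 24
Highest criticality is 64 → #4.

#4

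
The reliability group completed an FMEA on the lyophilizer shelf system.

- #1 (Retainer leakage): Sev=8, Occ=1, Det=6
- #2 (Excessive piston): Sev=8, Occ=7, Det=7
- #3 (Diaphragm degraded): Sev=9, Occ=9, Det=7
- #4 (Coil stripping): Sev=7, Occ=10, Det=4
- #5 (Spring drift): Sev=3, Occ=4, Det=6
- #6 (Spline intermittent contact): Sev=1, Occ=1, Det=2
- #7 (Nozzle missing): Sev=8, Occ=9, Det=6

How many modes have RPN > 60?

RPN = Severity × Occurrence × Detection:
  #1: 8 × 1 × 6 = 48
  #2: 8 × 7 × 7 = 392
  #3: 9 × 9 × 7 = 567
  #4: 7 × 10 × 4 = 280
  #5: 3 × 4 × 6 = 72
  #6: 1 × 1 × 2 = 2
  #7: 8 × 9 × 6 = 432
Modes with RPN > 60: #2 (392), #3 (567), #4 (280), #5 (72), #7 (432) → 5.

5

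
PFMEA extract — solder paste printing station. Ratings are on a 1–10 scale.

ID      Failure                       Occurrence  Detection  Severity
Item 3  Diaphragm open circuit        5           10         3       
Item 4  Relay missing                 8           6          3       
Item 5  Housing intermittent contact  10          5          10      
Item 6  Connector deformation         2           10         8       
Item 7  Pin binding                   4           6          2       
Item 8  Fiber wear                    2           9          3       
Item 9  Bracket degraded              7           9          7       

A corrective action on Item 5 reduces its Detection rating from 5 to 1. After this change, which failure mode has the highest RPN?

RPN = Severity × Occurrence × Detection:
  Item 3: 3 × 5 × 10 = 150
  Item 4: 3 × 8 × 6 = 144
  Item 5: 10 × 10 × 5 = 500
  Item 6: 8 × 2 × 10 = 160
  Item 7: 2 × 4 × 6 = 48
  Item 8: 3 × 2 × 9 = 54
  Item 9: 7 × 7 × 9 = 441
After action: Item 5 → 10 × 10 × 1 = 100.
Revised RPNs: Item 9=441, Item 6=160, Item 3=150, Item 4=144, Item 5=100, Item 8=54, Item 7=48.
Highest is now Item 9 (441).

Item 9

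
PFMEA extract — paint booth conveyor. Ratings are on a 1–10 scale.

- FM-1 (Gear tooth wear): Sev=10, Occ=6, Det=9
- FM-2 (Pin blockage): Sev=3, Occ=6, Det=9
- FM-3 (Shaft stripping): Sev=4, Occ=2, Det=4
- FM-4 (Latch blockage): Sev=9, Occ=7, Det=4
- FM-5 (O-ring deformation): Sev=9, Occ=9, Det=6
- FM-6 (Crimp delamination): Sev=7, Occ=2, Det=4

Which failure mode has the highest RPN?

FM-1

RPN = Severity × Occurrence × Detection:
  FM-1: 10 × 6 × 9 = 540
  FM-2: 3 × 6 × 9 = 162
  FM-3: 4 × 2 × 4 = 32
  FM-4: 9 × 7 × 4 = 252
  FM-5: 9 × 9 × 6 = 486
  FM-6: 7 × 2 × 4 = 56
Highest RPN is 540 → FM-1.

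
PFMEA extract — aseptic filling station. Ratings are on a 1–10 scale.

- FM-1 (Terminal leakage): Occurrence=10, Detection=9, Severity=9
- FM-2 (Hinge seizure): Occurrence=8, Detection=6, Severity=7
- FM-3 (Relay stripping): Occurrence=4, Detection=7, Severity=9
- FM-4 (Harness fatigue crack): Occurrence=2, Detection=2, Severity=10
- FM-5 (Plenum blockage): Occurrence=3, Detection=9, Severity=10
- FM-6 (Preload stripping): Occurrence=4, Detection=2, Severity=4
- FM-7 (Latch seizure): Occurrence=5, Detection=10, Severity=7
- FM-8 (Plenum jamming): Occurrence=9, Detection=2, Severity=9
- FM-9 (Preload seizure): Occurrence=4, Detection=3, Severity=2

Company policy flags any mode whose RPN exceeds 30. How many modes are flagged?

8

RPN = Severity × Occurrence × Detection:
  FM-1: 9 × 10 × 9 = 810
  FM-2: 7 × 8 × 6 = 336
  FM-3: 9 × 4 × 7 = 252
  FM-4: 10 × 2 × 2 = 40
  FM-5: 10 × 3 × 9 = 270
  FM-6: 4 × 4 × 2 = 32
  FM-7: 7 × 5 × 10 = 350
  FM-8: 9 × 9 × 2 = 162
  FM-9: 2 × 4 × 3 = 24
Modes with RPN > 30: FM-1 (810), FM-2 (336), FM-3 (252), FM-4 (40), FM-5 (270), FM-6 (32), FM-7 (350), FM-8 (162) → 8.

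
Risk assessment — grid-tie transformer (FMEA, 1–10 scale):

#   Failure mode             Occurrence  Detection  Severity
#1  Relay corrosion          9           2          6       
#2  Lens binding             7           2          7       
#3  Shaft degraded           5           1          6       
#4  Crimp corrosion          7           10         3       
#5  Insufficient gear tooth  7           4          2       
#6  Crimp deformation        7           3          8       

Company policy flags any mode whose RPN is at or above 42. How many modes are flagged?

5

RPN = Severity × Occurrence × Detection:
  #1: 6 × 9 × 2 = 108
  #2: 7 × 7 × 2 = 98
  #3: 6 × 5 × 1 = 30
  #4: 3 × 7 × 10 = 210
  #5: 2 × 7 × 4 = 56
  #6: 8 × 7 × 3 = 168
Modes with RPN ≥ 42: #1 (108), #2 (98), #4 (210), #5 (56), #6 (168) → 5.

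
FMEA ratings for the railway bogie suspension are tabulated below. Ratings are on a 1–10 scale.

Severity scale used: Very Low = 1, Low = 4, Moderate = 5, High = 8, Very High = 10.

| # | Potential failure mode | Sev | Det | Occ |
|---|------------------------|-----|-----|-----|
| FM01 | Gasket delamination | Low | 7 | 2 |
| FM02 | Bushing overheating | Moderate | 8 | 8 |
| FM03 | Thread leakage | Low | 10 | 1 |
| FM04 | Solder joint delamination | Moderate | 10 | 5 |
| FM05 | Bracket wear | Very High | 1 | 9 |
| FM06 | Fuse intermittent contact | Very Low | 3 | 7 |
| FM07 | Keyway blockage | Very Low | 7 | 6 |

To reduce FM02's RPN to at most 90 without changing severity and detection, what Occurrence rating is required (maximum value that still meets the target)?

FM02: S=5, O=8, D=8 → current RPN = 320.
Fixed product = 40. Need 40 × O ≤ 90, so O ≤ 90/40 = 2.25.
Maximum integer Occurrence rating = 2 (gives RPN 80; O=3 would give 120 > 90).

2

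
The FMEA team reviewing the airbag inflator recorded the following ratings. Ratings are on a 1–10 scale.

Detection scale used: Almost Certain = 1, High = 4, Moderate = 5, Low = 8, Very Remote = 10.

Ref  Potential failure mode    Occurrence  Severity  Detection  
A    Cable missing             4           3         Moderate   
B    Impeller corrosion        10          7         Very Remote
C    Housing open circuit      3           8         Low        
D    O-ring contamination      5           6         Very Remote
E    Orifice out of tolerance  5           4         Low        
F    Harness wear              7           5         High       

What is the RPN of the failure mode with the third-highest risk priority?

192

RPN = Severity × Occurrence × Detection:
  A: 3 × 4 × 5 = 60
  B: 7 × 10 × 10 = 700
  C: 8 × 3 × 8 = 192
  D: 6 × 5 × 10 = 300
  E: 4 × 5 × 8 = 160
  F: 5 × 7 × 4 = 140
Sorted descending: 700, 300, 192, 160, 140, 60.
The third-highest RPN is 192 (C).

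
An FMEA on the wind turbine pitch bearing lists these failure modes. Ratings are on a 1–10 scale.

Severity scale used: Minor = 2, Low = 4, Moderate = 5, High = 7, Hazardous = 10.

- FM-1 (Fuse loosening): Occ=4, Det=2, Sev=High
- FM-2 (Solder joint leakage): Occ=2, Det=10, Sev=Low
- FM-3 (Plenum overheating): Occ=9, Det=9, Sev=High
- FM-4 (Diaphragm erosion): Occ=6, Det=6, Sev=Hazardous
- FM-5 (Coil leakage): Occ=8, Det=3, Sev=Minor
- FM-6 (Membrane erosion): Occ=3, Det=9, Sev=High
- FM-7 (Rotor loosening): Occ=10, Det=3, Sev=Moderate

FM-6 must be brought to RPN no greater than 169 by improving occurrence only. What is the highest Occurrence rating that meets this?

FM-6: S=7, O=3, D=9 → current RPN = 189.
Fixed product = 63. Need 63 × O ≤ 169, so O ≤ 169/63 = 2.68.
Maximum integer Occurrence rating = 2 (gives RPN 126; O=3 would give 189 > 169).

2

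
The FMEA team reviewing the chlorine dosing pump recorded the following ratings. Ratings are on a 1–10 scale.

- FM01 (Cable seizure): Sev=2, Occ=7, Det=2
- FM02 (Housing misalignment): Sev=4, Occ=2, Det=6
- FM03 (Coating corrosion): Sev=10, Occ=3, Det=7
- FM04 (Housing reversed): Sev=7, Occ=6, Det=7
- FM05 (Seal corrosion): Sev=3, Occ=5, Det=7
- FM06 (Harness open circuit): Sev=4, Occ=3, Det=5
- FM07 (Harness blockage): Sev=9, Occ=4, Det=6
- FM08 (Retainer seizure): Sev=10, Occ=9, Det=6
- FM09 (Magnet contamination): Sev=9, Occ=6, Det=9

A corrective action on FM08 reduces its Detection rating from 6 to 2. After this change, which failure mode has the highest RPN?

FM09

RPN = Severity × Occurrence × Detection:
  FM01: 2 × 7 × 2 = 28
  FM02: 4 × 2 × 6 = 48
  FM03: 10 × 3 × 7 = 210
  FM04: 7 × 6 × 7 = 294
  FM05: 3 × 5 × 7 = 105
  FM06: 4 × 3 × 5 = 60
  FM07: 9 × 4 × 6 = 216
  FM08: 10 × 9 × 6 = 540
  FM09: 9 × 6 × 9 = 486
After action: FM08 → 10 × 9 × 2 = 180.
Revised RPNs: FM09=486, FM04=294, FM07=216, FM03=210, FM08=180, FM05=105, FM06=60, FM02=48, FM01=28.
Highest is now FM09 (486).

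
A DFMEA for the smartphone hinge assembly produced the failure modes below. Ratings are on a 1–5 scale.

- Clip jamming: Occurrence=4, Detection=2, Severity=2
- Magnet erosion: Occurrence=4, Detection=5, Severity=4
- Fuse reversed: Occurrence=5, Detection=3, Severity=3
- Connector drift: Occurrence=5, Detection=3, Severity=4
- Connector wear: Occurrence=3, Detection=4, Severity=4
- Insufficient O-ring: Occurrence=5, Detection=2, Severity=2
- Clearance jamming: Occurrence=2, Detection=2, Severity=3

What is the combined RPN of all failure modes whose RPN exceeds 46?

RPN = Severity × Occurrence × Detection:
  Clip jamming: 2 × 4 × 2 = 16
  Magnet erosion: 4 × 4 × 5 = 80
  Fuse reversed: 3 × 5 × 3 = 45
  Connector drift: 4 × 5 × 3 = 60
  Connector wear: 4 × 3 × 4 = 48
  Insufficient O-ring: 2 × 5 × 2 = 20
  Clearance jamming: 3 × 2 × 2 = 12
RPN > 46: Magnet erosion (80), Connector drift (60), Connector wear (48).
Sum: 80 + 60 + 48 = 188.

188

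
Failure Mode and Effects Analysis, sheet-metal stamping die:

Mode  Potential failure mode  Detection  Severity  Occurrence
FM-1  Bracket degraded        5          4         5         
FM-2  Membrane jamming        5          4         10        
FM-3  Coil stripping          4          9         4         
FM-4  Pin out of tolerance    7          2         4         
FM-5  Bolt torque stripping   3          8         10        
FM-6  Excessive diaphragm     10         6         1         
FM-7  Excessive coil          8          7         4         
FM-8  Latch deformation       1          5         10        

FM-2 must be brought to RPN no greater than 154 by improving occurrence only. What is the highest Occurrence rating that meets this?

7

FM-2: S=4, O=10, D=5 → current RPN = 200.
Fixed product = 20. Need 20 × O ≤ 154, so O ≤ 154/20 = 7.70.
Maximum integer Occurrence rating = 7 (gives RPN 140; O=8 would give 160 > 154).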